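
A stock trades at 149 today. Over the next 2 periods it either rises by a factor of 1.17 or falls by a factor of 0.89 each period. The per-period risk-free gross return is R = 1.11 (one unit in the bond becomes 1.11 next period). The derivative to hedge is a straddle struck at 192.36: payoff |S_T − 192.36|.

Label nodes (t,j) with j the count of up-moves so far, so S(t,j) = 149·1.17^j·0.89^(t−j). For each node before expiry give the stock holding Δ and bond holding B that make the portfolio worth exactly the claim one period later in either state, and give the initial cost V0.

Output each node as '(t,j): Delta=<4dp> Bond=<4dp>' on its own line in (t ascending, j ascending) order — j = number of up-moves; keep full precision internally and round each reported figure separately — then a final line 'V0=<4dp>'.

(0,0): Delta=-0.6062 Bond=109.0729
(1,0): Delta=-1.0000 Bond=173.2973
(1,1): Delta=-0.5245 Bond=106.8274
V0=18.7542

Since d<R<u, set p* = (R−d)/(u−d) = 0.7857; price each node as the discounted p*-expectation of its children.
Terminal payoffs: V(2,0)=74.3371, V(2,1)=37.2063, V(2,2)=11.6061
  t=1,j=0: stock 132.6100 → up 155.1537 (V=37.2063), down 118.0229 (V=74.3371). Price 40.6873; hedge Δ=-1.0000, bond B=173.2973.
  t=1,j=1: stock 174.3300 → up 203.9661 (V=11.6061), down 155.1537 (V=37.2063). Price 15.3981; hedge Δ=-0.5245, bond B=106.8274.
  t=0,j=0: stock 149.0000 → up 174.3300 (V=15.3981), down 132.6100 (V=40.6873). Price 18.7542; hedge Δ=-0.6062, bond B=109.0729.
Each (Δ,B) replicates both successor values, so the strategy is self-financing and V0 is arbitrage-free.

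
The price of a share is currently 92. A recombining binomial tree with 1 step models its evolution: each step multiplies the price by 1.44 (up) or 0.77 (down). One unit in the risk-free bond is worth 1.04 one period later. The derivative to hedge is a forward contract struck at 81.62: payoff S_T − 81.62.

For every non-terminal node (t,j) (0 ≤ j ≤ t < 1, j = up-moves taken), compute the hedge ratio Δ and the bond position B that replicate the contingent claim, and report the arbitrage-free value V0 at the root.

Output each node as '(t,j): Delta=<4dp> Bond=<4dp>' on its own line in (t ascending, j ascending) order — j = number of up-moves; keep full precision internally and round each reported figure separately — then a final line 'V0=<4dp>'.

(0,0): Delta=1.0000 Bond=-78.4808
V0=13.5192

The replicating-portfolio and risk-neutral prices coincide; use p* = (1.04−0.77)/(1.44−0.77) = 0.4030 for the latter.
Terminal payoffs: V(1,0)=-10.7800, V(1,1)=50.8600
  t=0,j=0: stock 92.0000 → up 132.4800 (V=50.8600), down 70.8400 (V=-10.7800). Price 13.5192; hedge Δ=1.0000, bond B=-78.4808.
The time-0 hedge costs 13.5192, which is the no-arbitrage price.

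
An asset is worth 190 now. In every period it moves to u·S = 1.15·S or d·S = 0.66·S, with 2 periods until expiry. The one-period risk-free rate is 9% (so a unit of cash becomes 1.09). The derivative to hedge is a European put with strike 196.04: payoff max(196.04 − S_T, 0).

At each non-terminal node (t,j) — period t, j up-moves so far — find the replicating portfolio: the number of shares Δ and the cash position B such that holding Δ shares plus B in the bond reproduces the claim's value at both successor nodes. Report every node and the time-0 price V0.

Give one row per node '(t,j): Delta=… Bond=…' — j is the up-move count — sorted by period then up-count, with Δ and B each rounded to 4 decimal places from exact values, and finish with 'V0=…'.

(0,0): Delta=-0.5223 Bond=110.0512
(1,0): Delta=-1.0000 Bond=179.8532
(1,1): Delta=-0.4841 Bond=111.5980
V0=10.8048

Risk-neutral probability p* = (R−d)/(u−d) = (1.09−0.66)/(1.15−0.66) = 0.8776.
Terminal values V(2,·): V(2,0)=113.2760, V(2,1)=51.8300, V(2,2)=0.0000
Node (1,0) S=125.4000: V=(p*·51.8300+(1−p*)·113.2760)/1.09=54.4532; Δ=(51.8300−113.2760)/(144.2100−82.7640)=-1.0000; B=V−Δ·S=179.8532
Node (1,1) S=218.5000: V=(p*·0.0000+(1−p*)·51.8300)/1.09=5.8225; Δ=(0.0000−51.8300)/(251.2750−144.2100)=-0.4841; B=V−Δ·S=111.5980
Node (0,0) S=190.0000: V=(p*·5.8225+(1−p*)·54.4532)/1.09=10.8048; Δ=(5.8225−54.4532)/(218.5000−125.4000)=-0.5223; B=V−Δ·S=110.0512
Self-financing check: at every node Δ·S+B equals the discounted successor values.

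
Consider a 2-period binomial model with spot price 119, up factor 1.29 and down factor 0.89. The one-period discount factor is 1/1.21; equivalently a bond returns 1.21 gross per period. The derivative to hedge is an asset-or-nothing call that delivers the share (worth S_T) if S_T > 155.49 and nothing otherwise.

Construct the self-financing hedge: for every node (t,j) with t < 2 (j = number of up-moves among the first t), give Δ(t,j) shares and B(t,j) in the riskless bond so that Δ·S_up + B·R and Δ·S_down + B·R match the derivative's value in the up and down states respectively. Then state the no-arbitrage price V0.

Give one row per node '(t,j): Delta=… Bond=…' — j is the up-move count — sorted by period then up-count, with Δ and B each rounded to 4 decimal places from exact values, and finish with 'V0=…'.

Under the risk-neutral measure, an up-move has probability p* = (R−d)/(u−d) = 0.8000 and values discount at R = 1.21.
Terminal values V(2,·): V(2,0)=0.0000, V(2,1)=0.0000, V(2,2)=198.0279
(1,0): S=105.9100. Δ = (V_up−V_dn)/(S_up−S_dn) = (0.0000−0.0000)/(136.6239−94.2599) = 0.0000. V = [p*·0.0000 + (1−p*)·0.0000]/1.21 = 0.0000. B = V − Δ·S = 0.0000.
(1,1): S=153.5100. Δ = (V_up−V_dn)/(S_up−S_dn) = (198.0279−0.0000)/(198.0279−136.6239) = 3.2250. V = [p*·198.0279 + (1−p*)·0.0000]/1.21 = 130.9275. B = V − Δ·S = -364.1422.
(0,0): S=119.0000. Δ = (V_up−V_dn)/(S_up−S_dn) = (130.9275−0.0000)/(153.5100−105.9100) = 2.7506. V = [p*·130.9275 + (1−p*)·0.0000]/1.21 = 86.5637. B = V − Δ·S = -240.7552.
Self-financing check: at every node Δ·S+B equals the discounted successor values.

(0,0): Delta=2.7506 Bond=-240.7552
(1,0): Delta=0.0000 Bond=0.0000
(1,1): Delta=3.2250 Bond=-364.1422
V0=86.5637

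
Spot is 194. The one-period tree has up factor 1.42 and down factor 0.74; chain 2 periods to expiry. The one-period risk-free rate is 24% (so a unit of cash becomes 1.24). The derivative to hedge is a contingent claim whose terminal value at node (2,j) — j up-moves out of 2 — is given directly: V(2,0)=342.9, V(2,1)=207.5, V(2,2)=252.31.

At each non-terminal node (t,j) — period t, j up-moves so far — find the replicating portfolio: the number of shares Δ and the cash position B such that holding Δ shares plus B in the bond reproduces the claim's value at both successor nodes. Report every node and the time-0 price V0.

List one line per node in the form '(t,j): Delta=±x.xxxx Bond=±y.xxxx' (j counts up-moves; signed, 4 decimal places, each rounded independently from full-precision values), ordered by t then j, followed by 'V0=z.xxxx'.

(0,0): Delta=-0.0177 Bond=160.3077
(1,0): Delta=-1.3870 Bond=395.3605
(1,1): Delta=0.2392 Bond=128.0130
V0=156.8771

Under the risk-neutral measure, an up-move has probability p* = (R−d)/(u−d) = 0.7353 and values discount at R = 1.24.
Payoff layer (t=2): V(2,0)=342.9000, V(2,1)=207.5000, V(2,2)=252.3100
  t=1,j=0: stock 143.5600 → up 203.8552 (V=207.5000), down 106.2344 (V=342.9000). Price 196.2429; hedge Δ=-1.3870, bond B=395.3605.
  t=1,j=1: stock 275.4800 → up 391.1816 (V=252.3100), down 203.8552 (V=207.5000). Price 193.9101; hedge Δ=0.2392, bond B=128.0130.
  t=0,j=0: stock 194.0000 → up 275.4800 (V=193.9101), down 143.5600 (V=196.2429). Price 156.8771; hedge Δ=-0.0177, bond B=160.3077.
Check: Δ(0,0)·S0 + B(0,0) = 156.8771 = V0.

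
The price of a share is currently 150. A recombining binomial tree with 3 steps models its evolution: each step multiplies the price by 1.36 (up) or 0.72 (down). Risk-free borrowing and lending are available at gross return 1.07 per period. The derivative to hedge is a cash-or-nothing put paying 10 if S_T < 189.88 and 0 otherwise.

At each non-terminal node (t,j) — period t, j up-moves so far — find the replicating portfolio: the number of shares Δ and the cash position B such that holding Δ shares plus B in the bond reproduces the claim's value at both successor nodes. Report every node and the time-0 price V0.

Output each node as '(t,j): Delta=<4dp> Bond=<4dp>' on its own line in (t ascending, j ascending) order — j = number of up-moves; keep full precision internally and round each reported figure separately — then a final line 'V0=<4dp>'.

Under the risk-neutral measure, an up-move has probability p* = (R−d)/(u−d) = 0.5469 and values discount at R = 1.07.
Terminal values V(3,·): V(3,0)=10.0000, V(3,1)=10.0000, V(3,2)=0.0000, V(3,3)=0.0000
  t=2,j=0: stock 77.7600 → up 105.7536 (V=10.0000), down 55.9872 (V=10.0000). Price 9.3458; hedge Δ=0.0000, bond B=9.3458.
  t=2,j=1: stock 146.8800 → up 199.7568 (V=0.0000), down 105.7536 (V=10.0000). Price 4.2348; hedge Δ=-0.1064, bond B=19.8598.
  t=2,j=2: stock 277.4400 → up 377.3184 (V=0.0000), down 199.7568 (V=0.0000). Price 0.0000; hedge Δ=0.0000, bond B=0.0000.
  t=1,j=0: stock 108.0000 → up 146.8800 (V=4.2348), down 77.7600 (V=9.3458). Price 6.1222; hedge Δ=-0.0739, bond B=14.1081.
  t=1,j=1: stock 204.0000 → up 277.4400 (V=0.0000), down 146.8800 (V=4.2348). Price 1.7934; hedge Δ=-0.0324, bond B=8.4103.
  t=0,j=0: stock 150.0000 → up 204.0000 (V=1.7934), down 108.0000 (V=6.1222). Price 3.5092; hedge Δ=-0.0451, bond B=10.2730.
Each (Δ,B) replicates both successor values, so the strategy is self-financing and V0 is arbitrage-free.

(0,0): Delta=-0.0451 Bond=10.2730
(1,0): Delta=-0.0739 Bond=14.1081
(1,1): Delta=-0.0324 Bond=8.4103
(2,0): Delta=0.0000 Bond=9.3458
(2,1): Delta=-0.1064 Bond=19.8598
(2,2): Delta=0.0000 Bond=0.0000
V0=3.5092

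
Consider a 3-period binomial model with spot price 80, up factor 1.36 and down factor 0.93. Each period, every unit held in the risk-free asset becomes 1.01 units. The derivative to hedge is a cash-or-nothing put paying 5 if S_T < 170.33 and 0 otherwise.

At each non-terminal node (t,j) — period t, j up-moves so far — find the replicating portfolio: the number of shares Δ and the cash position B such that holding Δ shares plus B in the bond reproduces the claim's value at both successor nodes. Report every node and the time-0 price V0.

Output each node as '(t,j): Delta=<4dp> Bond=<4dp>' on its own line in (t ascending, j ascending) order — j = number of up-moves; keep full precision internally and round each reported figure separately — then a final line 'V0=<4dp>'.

Under the risk-neutral measure, an up-move has probability p* = (R−d)/(u−d) = 0.1860 and values discount at R = 1.01.
Terminal payoffs: V(3,0)=5.0000, V(3,1)=5.0000, V(3,2)=5.0000, V(3,3)=0.0000
(2,0): S=69.1920. Δ = (V_up−V_dn)/(S_up−S_dn) = (5.0000−5.0000)/(94.1011−64.3486) = 0.0000. V = [p*·5.0000 + (1−p*)·5.0000]/1.01 = 4.9505. B = V − Δ·S = 4.9505.
(2,1): S=101.1840. Δ = (V_up−V_dn)/(S_up−S_dn) = (5.0000−5.0000)/(137.6102−94.1011) = 0.0000. V = [p*·5.0000 + (1−p*)·5.0000]/1.01 = 4.9505. B = V − Δ·S = 4.9505.
(2,2): S=147.9680. Δ = (V_up−V_dn)/(S_up−S_dn) = (0.0000−5.0000)/(201.2365−137.6102) = -0.0786. V = [p*·0.0000 + (1−p*)·5.0000]/1.01 = 4.0295. B = V − Δ·S = 15.6574.
(1,0): S=74.4000. Δ = (V_up−V_dn)/(S_up−S_dn) = (4.9505−4.9505)/(101.1840−69.1920) = 0.0000. V = [p*·4.9505 + (1−p*)·4.9505]/1.01 = 4.9015. B = V − Δ·S = 4.9015.
(1,1): S=108.8000. Δ = (V_up−V_dn)/(S_up−S_dn) = (4.0295−4.9505)/(147.9680−101.1840) = -0.0197. V = [p*·4.0295 + (1−p*)·4.9505]/1.01 = 4.7318. B = V − Δ·S = 6.8737.
(0,0): S=80.0000. Δ = (V_up−V_dn)/(S_up−S_dn) = (4.7318−4.9015)/(108.8000−74.4000) = -0.0049. V = [p*·4.7318 + (1−p*)·4.9015]/1.01 = 4.8217. B = V − Δ·S = 5.2162.
Each (Δ,B) replicates both successor values, so the strategy is self-financing and V0 is arbitrage-free.

(0,0): Delta=-0.0049 Bond=5.2162
(1,0): Delta=0.0000 Bond=4.9015
(1,1): Delta=-0.0197 Bond=6.8737
(2,0): Delta=0.0000 Bond=4.9505
(2,1): Delta=0.0000 Bond=4.9505
(2,2): Delta=-0.0786 Bond=15.6574
V0=4.8217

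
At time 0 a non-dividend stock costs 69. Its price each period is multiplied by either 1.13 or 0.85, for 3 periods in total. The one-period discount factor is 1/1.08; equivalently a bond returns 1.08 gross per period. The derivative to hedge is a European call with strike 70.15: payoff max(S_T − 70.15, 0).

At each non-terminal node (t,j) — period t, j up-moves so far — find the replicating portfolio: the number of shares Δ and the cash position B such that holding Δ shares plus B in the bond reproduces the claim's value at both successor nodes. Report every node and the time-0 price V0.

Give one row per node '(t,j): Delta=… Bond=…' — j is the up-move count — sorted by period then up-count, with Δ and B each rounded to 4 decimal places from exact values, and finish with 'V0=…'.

(0,0): Delta=0.8004 Bond=-40.9259
(1,0): Delta=0.2195 Bond=-10.1339
(1,1): Delta=0.8954 Bond=-51.6056
(2,0): Delta=0.0000 Bond=0.0000
(2,1): Delta=0.2554 Bond=-13.3239
(2,2): Delta=1.0000 Bond=-64.9537
V0=14.3001

No-arbitrage ⇒ martingale measure with p* = (R−d)/(u−d) = 0.8214.
At expiry t=3: V(3,0)=0.0000, V(3,1)=0.0000, V(3,2)=4.7402, V(3,3)=29.4099
(2,0): S=49.8525. Δ = (V_up−V_dn)/(S_up−S_dn) = (0.0000−0.0000)/(56.3333−42.3746) = 0.0000. V = [p*·0.0000 + (1−p*)·0.0000]/1.08 = 0.0000. B = V − Δ·S = 0.0000.
(2,1): S=66.2745. Δ = (V_up−V_dn)/(S_up−S_dn) = (4.7402−0.0000)/(74.8902−56.3333) = 0.2554. V = [p*·4.7402 + (1−p*)·0.0000]/1.08 = 3.6053. B = V − Δ·S = -13.3239.
(2,2): S=88.1061. Δ = (V_up−V_dn)/(S_up−S_dn) = (29.4099−4.7402)/(99.5599−74.8902) = 1.0000. V = [p*·29.4099 + (1−p*)·4.7402]/1.08 = 23.1524. B = V − Δ·S = -64.9537.
(1,0): S=58.6500. Δ = (V_up−V_dn)/(S_up−S_dn) = (3.6053−0.0000)/(66.2745−49.8525) = 0.2195. V = [p*·3.6053 + (1−p*)·0.0000]/1.08 = 2.7421. B = V − Δ·S = -10.1339.
(1,1): S=77.9700. Δ = (V_up−V_dn)/(S_up−S_dn) = (23.1524−3.6053)/(88.1061−66.2745) = 0.8954. V = [p*·23.1524 + (1−p*)·3.6053]/1.08 = 18.2054. B = V − Δ·S = -51.6056.
(0,0): S=69.0000. Δ = (V_up−V_dn)/(S_up−S_dn) = (18.2054−2.7421)/(77.9700−58.6500) = 0.8004. V = [p*·18.2054 + (1−p*)·2.7421]/1.08 = 14.3001. B = V − Δ·S = -40.9259.
Check: Δ(0,0)·S0 + B(0,0) = 14.3001 = V0.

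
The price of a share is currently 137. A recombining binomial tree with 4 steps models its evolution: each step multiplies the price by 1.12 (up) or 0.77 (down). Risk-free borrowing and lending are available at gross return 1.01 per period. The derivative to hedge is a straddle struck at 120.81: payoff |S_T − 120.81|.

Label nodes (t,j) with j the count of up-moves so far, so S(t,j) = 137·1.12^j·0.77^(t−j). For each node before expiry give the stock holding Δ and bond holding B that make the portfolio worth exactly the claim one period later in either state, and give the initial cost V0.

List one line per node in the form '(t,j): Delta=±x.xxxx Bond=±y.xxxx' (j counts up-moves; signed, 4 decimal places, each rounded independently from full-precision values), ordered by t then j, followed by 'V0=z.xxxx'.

Under the risk-neutral measure, an up-move has probability p* = (R−d)/(u−d) = 0.6857 and values discount at R = 1.01.
Payoff layer (t=4): V(4,0)=72.6503, V(4,1)=50.7596, V(4,2)=18.9185, V(4,3)=27.3959, V(4,4)=94.7622
  t=3,j=0: stock 62.5450 → up 70.0504 (V=50.7596), down 48.1597 (V=72.6503). Price 57.0688; hedge Δ=-1.0000, bond B=119.6139.
  t=3,j=1: stock 90.9746 → up 101.8915 (V=18.9185), down 70.0504 (V=50.7596). Price 28.6393; hedge Δ=-1.0000, bond B=119.6139.
  t=3,j=2: stock 132.3267 → up 148.2059 (V=27.3959), down 101.8915 (V=18.9185). Price 24.4867; hedge Δ=0.1830, bond B=0.2656.
  t=3,j=3: stock 192.4751 → up 215.5722 (V=94.7622), down 148.2059 (V=27.3959). Price 72.8613; hedge Δ=1.0000, bond B=-119.6139.
  t=2,j=0: stock 81.2273 → up 90.9746 (V=28.6393), down 62.5450 (V=57.0688). Price 37.2023; hedge Δ=-1.0000, bond B=118.4296.
  t=2,j=1: stock 118.1488 → up 132.3267 (V=24.4867), down 90.9746 (V=28.6393). Price 25.5364; hedge Δ=-0.1004, bond B=37.4010.
  t=2,j=2: stock 171.8528 → up 192.4751 (V=72.8613), down 132.3267 (V=24.4867). Price 57.0870; hedge Δ=0.8043, bond B=-81.1262.
  t=1,j=0: stock 105.4900 → up 118.1488 (V=25.5364), down 81.2273 (V=37.2023). Price 28.9137; hedge Δ=-0.3160, bond B=62.2447.
  t=1,j=1: stock 153.4400 → up 171.8528 (V=57.0870), down 118.1488 (V=25.5364). Price 46.7040; hedge Δ=0.5875, bond B=-43.4404.
  t=0,j=0: stock 137.0000 → up 153.4400 (V=46.7040), down 105.4900 (V=28.9137). Price 40.7057; hedge Δ=0.3710, bond B=-10.1238.
The time-0 hedge costs 40.7057, which is the no-arbitrage price.

(0,0): Delta=0.3710 Bond=-10.1238
(1,0): Delta=-0.3160 Bond=62.2447
(1,1): Delta=0.5875 Bond=-43.4404
(2,0): Delta=-1.0000 Bond=118.4296
(2,1): Delta=-0.1004 Bond=37.4010
(2,2): Delta=0.8043 Bond=-81.1262
(3,0): Delta=-1.0000 Bond=119.6139
(3,1): Delta=-1.0000 Bond=119.6139
(3,2): Delta=0.1830 Bond=0.2656
(3,3): Delta=1.0000 Bond=-119.6139
V0=40.7057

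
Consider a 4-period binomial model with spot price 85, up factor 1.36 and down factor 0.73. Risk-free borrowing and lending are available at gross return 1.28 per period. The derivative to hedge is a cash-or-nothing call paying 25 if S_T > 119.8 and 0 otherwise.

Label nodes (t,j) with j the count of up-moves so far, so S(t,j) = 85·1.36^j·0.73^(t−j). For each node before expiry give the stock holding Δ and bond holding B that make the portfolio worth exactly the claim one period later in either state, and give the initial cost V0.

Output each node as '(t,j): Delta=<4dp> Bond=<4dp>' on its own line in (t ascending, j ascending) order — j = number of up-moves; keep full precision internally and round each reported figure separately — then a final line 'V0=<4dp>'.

The replicating-portfolio and risk-neutral prices coincide; use p* = (1.28−0.73)/(1.36−0.73) = 0.8730 for the latter.
Terminal payoffs: V(4,0)=0.0000, V(4,1)=0.0000, V(4,2)=0.0000, V(4,3)=25.0000, V(4,4)=25.0000
(3,0): S=33.0664. Δ = (V_up−V_dn)/(S_up−S_dn) = (0.0000−0.0000)/(44.9704−24.1385) = 0.0000. V = [p*·0.0000 + (1−p*)·0.0000]/1.28 = 0.0000. B = V − Δ·S = 0.0000.
(3,1): S=61.6032. Δ = (V_up−V_dn)/(S_up−S_dn) = (0.0000−0.0000)/(83.7804−44.9704) = 0.0000. V = [p*·0.0000 + (1−p*)·0.0000]/1.28 = 0.0000. B = V − Δ·S = 0.0000.
(3,2): S=114.7677. Δ = (V_up−V_dn)/(S_up−S_dn) = (25.0000−0.0000)/(156.0840−83.7804) = 0.3458. V = [p*·25.0000 + (1−p*)·0.0000]/1.28 = 17.0511. B = V − Δ·S = -22.6314.
(3,3): S=213.8138. Δ = (V_up−V_dn)/(S_up−S_dn) = (25.0000−25.0000)/(290.7867−156.0840) = 0.0000. V = [p*·25.0000 + (1−p*)·25.0000]/1.28 = 19.5312. B = V − Δ·S = 19.5312.
(2,0): S=45.2965. Δ = (V_up−V_dn)/(S_up−S_dn) = (0.0000−0.0000)/(61.6032−33.0664) = 0.0000. V = [p*·0.0000 + (1−p*)·0.0000]/1.28 = 0.0000. B = V − Δ·S = 0.0000.
(2,1): S=84.3880. Δ = (V_up−V_dn)/(S_up−S_dn) = (17.0511−0.0000)/(114.7677−61.6032) = 0.3207. V = [p*·17.0511 + (1−p*)·0.0000]/1.28 = 11.6296. B = V − Δ·S = -15.4356.
(2,2): S=157.2160. Δ = (V_up−V_dn)/(S_up−S_dn) = (19.5312−17.0511)/(213.8138−114.7677) = 0.0250. V = [p*·19.5312 + (1−p*)·17.0511]/1.28 = 15.0127. B = V − Δ·S = 11.0760.
(1,0): S=62.0500. Δ = (V_up−V_dn)/(S_up−S_dn) = (11.6296−0.0000)/(84.3880−45.2965) = 0.2975. V = [p*·11.6296 + (1−p*)·0.0000]/1.28 = 7.9319. B = V − Δ·S = -10.5278.
(1,1): S=115.6000. Δ = (V_up−V_dn)/(S_up−S_dn) = (15.0127−11.6296)/(157.2160−84.3880) = 0.0465. V = [p*·15.0127 + (1−p*)·11.6296]/1.28 = 11.3931. B = V − Δ·S = 6.0230.
(0,0): S=85.0000. Δ = (V_up−V_dn)/(S_up−S_dn) = (11.3931−7.9319)/(115.6000−62.0500) = 0.0646. V = [p*·11.3931 + (1−p*)·7.9319]/1.28 = 8.5575. B = V − Δ·S = 3.0635.
Check: Δ(0,0)·S0 + B(0,0) = 8.5575 = V0.

(0,0): Delta=0.0646 Bond=3.0635
(1,0): Delta=0.2975 Bond=-10.5278
(1,1): Delta=0.0465 Bond=6.0230
(2,0): Delta=0.0000 Bond=0.0000
(2,1): Delta=0.3207 Bond=-15.4356
(2,2): Delta=0.0250 Bond=11.0760
(3,0): Delta=0.0000 Bond=0.0000
(3,1): Delta=0.0000 Bond=0.0000
(3,2): Delta=0.3458 Bond=-22.6314
(3,3): Delta=0.0000 Bond=19.5312
V0=8.5575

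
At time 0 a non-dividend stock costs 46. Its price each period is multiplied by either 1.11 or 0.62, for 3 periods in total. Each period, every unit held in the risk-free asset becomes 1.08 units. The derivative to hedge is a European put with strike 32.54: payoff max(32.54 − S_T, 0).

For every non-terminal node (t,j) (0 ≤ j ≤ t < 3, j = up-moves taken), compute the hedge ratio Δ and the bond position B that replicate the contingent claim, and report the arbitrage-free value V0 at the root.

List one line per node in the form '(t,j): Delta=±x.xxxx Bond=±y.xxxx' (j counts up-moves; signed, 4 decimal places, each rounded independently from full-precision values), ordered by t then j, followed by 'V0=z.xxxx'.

(0,0): Delta=-0.0577 Bond=2.7660
(1,0): Delta=-0.8383 Bond=25.2505
(1,1): Delta=-0.0293 Bond=1.5354
(2,0): Delta=-1.0000 Bond=30.1296
(2,1): Delta=-0.8324 Bond=27.0841
(2,2): Delta=0.0000 Bond=0.0000
V0=0.1121

Since d<R<u, set p* = (R−d)/(u−d) = 0.9388; price each node as the discounted p*-expectation of its children.
Payoff layer (t=3): V(3,0)=21.5769, V(3,1)=12.9125, V(3,2)=0.0000, V(3,3)=0.0000
  t=2,j=0: stock 17.6824 → up 19.6275 (V=12.9125), down 10.9631 (V=21.5769). Price 12.4472; hedge Δ=-1.0000, bond B=30.1296.
  t=2,j=1: stock 31.6572 → up 35.1395 (V=0.0000), down 19.6275 (V=12.9125). Price 0.7320; hedge Δ=-0.8324, bond B=27.0841.
  t=2,j=2: stock 56.6766 → up 62.9110 (V=0.0000), down 35.1395 (V=0.0000). Price 0.0000; hedge Δ=0.0000, bond B=0.0000.
  t=1,j=0: stock 28.5200 → up 31.6572 (V=0.7320), down 17.6824 (V=12.4472). Price 1.3419; hedge Δ=-0.8383, bond B=25.2505.
  t=1,j=1: stock 51.0600 → up 56.6766 (V=0.0000), down 31.6572 (V=0.7320). Price 0.0415; hedge Δ=-0.0293, bond B=1.5354.
  t=0,j=0: stock 46.0000 → up 51.0600 (V=0.0415), down 28.5200 (V=1.3419). Price 0.1121; hedge Δ=-0.0577, bond B=2.7660.
Each (Δ,B) replicates both successor values, so the strategy is self-financing and V0 is arbitrage-free.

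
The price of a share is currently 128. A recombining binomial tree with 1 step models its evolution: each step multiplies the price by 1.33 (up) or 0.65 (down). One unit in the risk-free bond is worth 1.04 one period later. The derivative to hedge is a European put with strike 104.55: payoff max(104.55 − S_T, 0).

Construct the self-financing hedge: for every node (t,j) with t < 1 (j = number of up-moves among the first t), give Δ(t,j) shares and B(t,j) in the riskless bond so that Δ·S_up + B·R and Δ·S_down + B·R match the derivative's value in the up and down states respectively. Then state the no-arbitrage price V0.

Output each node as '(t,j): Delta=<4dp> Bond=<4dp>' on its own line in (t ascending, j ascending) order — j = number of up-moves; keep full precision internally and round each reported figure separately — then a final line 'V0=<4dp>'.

(0,0): Delta=-0.2453 Bond=40.1520
V0=8.7549

Risk-neutral probability p* = (R−d)/(u−d) = (1.04−0.65)/(1.33−0.65) = 0.5735.
At expiry t=1: V(1,0)=21.3500, V(1,1)=0.0000
Node (0,0) S=128.0000: V=(p*·0.0000+(1−p*)·21.3500)/1.04=8.7549; Δ=(0.0000−21.3500)/(170.2400−83.2000)=-0.2453; B=V−Δ·S=40.1520
Root portfolio cost Δ·128+B reproduces V0=8.7549.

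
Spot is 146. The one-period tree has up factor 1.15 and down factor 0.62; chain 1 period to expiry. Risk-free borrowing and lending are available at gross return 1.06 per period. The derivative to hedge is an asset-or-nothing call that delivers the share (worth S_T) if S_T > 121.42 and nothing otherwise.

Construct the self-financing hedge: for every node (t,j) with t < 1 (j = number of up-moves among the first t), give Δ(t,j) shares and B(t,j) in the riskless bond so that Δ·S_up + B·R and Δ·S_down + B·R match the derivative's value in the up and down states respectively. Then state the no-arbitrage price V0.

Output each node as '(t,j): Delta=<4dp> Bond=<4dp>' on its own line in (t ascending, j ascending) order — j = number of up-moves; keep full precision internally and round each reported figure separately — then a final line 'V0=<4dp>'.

Since d<R<u, set p* = (R−d)/(u−d) = 0.8302; price each node as the discounted p*-expectation of its children.
Terminal values V(1,·): V(1,0)=0.0000, V(1,1)=167.9000
(0,0): S=146.0000. Δ = (V_up−V_dn)/(S_up−S_dn) = (167.9000−0.0000)/(167.9000−90.5200) = 2.1698. V = [p*·167.9000 + (1−p*)·0.0000]/1.06 = 131.4988. B = V − Δ·S = -185.2937.
Each (Δ,B) replicates both successor values, so the strategy is self-financing and V0 is arbitrage-free.

(0,0): Delta=2.1698 Bond=-185.2937
V0=131.4988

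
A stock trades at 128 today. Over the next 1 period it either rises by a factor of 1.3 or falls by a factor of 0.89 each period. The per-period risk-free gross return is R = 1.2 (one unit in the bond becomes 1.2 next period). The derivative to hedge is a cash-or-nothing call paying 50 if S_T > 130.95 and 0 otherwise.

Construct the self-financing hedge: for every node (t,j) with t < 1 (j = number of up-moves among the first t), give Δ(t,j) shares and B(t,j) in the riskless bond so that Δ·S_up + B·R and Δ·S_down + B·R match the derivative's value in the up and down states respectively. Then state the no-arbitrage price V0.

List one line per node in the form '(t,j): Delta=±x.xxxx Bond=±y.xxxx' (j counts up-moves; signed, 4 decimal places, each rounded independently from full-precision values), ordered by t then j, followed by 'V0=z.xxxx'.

(0,0): Delta=0.9527 Bond=-90.4472
V0=31.5041

The replicating-portfolio and risk-neutral prices coincide; use p* = (1.2−0.89)/(1.3−0.89) = 0.7561 for the latter.
Payoff layer (t=1): V(1,0)=0.0000, V(1,1)=50.0000
  t=0,j=0: stock 128.0000 → up 166.4000 (V=50.0000), down 113.9200 (V=0.0000). Price 31.5041; hedge Δ=0.9527, bond B=-90.4472.
Check: Δ(0,0)·S0 + B(0,0) = 31.5041 = V0.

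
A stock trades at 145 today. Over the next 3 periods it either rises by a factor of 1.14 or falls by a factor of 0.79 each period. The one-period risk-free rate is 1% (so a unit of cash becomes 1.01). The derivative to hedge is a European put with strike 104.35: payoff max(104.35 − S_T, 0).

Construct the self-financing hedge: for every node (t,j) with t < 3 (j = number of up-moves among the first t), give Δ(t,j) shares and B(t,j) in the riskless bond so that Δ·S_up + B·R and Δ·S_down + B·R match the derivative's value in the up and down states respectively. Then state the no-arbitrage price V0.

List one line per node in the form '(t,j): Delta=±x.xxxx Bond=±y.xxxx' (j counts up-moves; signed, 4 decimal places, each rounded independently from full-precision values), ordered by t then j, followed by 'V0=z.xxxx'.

No-arbitrage ⇒ martingale measure with p* = (R−d)/(u−d) = 0.6286.
At expiry t=3: V(3,0)=32.8593, V(3,1)=1.1863, V(3,2)=0.0000, V(3,3)=0.0000
(2,0): S=90.4945. Δ = (V_up−V_dn)/(S_up−S_dn) = (1.1863−32.8593)/(103.1637−71.4907) = -1.0000. V = [p*·1.1863 + (1−p*)·32.8593]/1.01 = 12.8223. B = V − Δ·S = 103.3168.
(2,1): S=130.5870. Δ = (V_up−V_dn)/(S_up−S_dn) = (0.0000−1.1863)/(148.8692−103.1637) = -0.0260. V = [p*·0.0000 + (1−p*)·1.1863]/1.01 = 0.4363. B = V − Δ·S = 3.8256.
(2,2): S=188.4420. Δ = (V_up−V_dn)/(S_up−S_dn) = (0.0000−0.0000)/(214.8239−148.8692) = 0.0000. V = [p*·0.0000 + (1−p*)·0.0000]/1.01 = 0.0000. B = V − Δ·S = 0.0000.
(1,0): S=114.5500. Δ = (V_up−V_dn)/(S_up−S_dn) = (0.4363−12.8223)/(130.5870−90.4945) = -0.3089. V = [p*·0.4363 + (1−p*)·12.8223]/1.01 = 4.9869. B = V − Δ·S = 40.3757.
(1,1): S=165.3000. Δ = (V_up−V_dn)/(S_up−S_dn) = (0.0000−0.4363)/(188.4420−130.5870) = -0.0075. V = [p*·0.0000 + (1−p*)·0.4363]/1.01 = 0.1604. B = V − Δ·S = 1.4069.
(0,0): S=145.0000. Δ = (V_up−V_dn)/(S_up−S_dn) = (0.1604−4.9869)/(165.3000−114.5500) = -0.0951. V = [p*·0.1604 + (1−p*)·4.9869]/1.01 = 1.9338. B = V − Δ·S = 15.7238.
The time-0 hedge costs 1.9338, which is the no-arbitrage price.

(0,0): Delta=-0.0951 Bond=15.7238
(1,0): Delta=-0.3089 Bond=40.3757
(1,1): Delta=-0.0075 Bond=1.4069
(2,0): Delta=-1.0000 Bond=103.3168
(2,1): Delta=-0.0260 Bond=3.8256
(2,2): Delta=0.0000 Bond=0.0000
V0=1.9338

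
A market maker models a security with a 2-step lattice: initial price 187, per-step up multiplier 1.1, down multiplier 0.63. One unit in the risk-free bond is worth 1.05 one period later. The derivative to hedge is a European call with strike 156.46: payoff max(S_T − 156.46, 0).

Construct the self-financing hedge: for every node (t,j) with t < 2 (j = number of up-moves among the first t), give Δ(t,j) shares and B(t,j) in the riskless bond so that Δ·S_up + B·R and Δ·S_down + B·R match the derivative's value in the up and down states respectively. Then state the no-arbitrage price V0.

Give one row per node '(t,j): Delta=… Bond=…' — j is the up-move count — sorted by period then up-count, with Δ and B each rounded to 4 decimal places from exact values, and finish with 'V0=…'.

(0,0): Delta=0.6760 Bond=-75.8461
(1,0): Delta=0.0000 Bond=0.0000
(1,1): Delta=0.7221 Bond=-89.1191
V0=50.5641

Since d<R<u, set p* = (R−d)/(u−d) = 0.8936; price each node as the discounted p*-expectation of its children.
Terminal values V(2,·): V(2,0)=0.0000, V(2,1)=0.0000, V(2,2)=69.8100
Node (1,0) S=117.8100: V=(p*·0.0000+(1−p*)·0.0000)/1.05=0.0000; Δ=(0.0000−0.0000)/(129.5910−74.2203)=0.0000; B=V−Δ·S=0.0000
Node (1,1) S=205.7000: V=(p*·69.8100+(1−p*)·0.0000)/1.05=59.4128; Δ=(69.8100−0.0000)/(226.2700−129.5910)=0.7221; B=V−Δ·S=-89.1191
Node (0,0) S=187.0000: V=(p*·59.4128+(1−p*)·0.0000)/1.05=50.5641; Δ=(59.4128−0.0000)/(205.7000−117.8100)=0.6760; B=V−Δ·S=-75.8461
Self-financing check: at every node Δ·S+B equals the discounted successor values.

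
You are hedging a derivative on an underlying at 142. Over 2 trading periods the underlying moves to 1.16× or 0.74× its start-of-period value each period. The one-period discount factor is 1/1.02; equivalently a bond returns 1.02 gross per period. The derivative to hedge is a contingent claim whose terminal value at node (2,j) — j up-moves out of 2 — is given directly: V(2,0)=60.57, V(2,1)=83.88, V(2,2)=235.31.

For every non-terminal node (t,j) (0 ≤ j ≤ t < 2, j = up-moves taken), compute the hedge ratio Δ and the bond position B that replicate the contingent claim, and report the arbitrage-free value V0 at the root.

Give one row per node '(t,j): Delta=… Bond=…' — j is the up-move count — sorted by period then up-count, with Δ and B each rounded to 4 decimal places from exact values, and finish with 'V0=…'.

(0,0): Delta=1.7872 Bond=-110.9671
(1,0): Delta=0.5282 Bond=19.1176
(1,1): Delta=2.1889 Bond=-179.3385
V0=142.8222

No-arbitrage ⇒ martingale measure with p* = (R−d)/(u−d) = 0.6667.
Terminal values V(2,·): V(2,0)=60.5700, V(2,1)=83.8800, V(2,2)=235.3100
  t=1,j=0: stock 105.0800 → up 121.8928 (V=83.8800), down 77.7592 (V=60.5700). Price 74.6176; hedge Δ=0.5282, bond B=19.1176.
  t=1,j=1: stock 164.7200 → up 191.0752 (V=235.3100), down 121.8928 (V=83.8800). Price 181.2092; hedge Δ=2.1889, bond B=-179.3385.
  t=0,j=0: stock 142.0000 → up 164.7200 (V=181.2092), down 105.0800 (V=74.6176). Price 142.8222; hedge Δ=1.7872, bond B=-110.9671.
Self-financing check: at every node Δ·S+B equals the discounted successor values.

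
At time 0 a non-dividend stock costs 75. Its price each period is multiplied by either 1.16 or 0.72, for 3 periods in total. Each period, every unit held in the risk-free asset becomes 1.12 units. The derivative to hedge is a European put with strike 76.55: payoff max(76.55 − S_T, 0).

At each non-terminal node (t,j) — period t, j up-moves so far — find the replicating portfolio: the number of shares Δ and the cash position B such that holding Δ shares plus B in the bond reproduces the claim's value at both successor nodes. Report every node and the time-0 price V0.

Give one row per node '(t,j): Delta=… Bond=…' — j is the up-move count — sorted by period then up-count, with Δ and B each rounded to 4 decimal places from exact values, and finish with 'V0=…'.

(0,0): Delta=-0.1911 Bond=15.4854
(1,0): Delta=-1.0000 Bond=61.0252
(1,1): Delta=-0.1409 Bond=12.9755
(2,0): Delta=-1.0000 Bond=68.3482
(2,1): Delta=-1.0000 Bond=68.3482
(2,2): Delta=-0.0875 Bond=9.1510
V0=1.1542

Since d<R<u, set p* = (R−d)/(u−d) = 0.9091; price each node as the discounted p*-expectation of its children.
Terminal values V(3,·): V(3,0)=48.5564, V(3,1)=31.4492, V(3,2)=3.8876, V(3,3)=0.0000
(2,0): S=38.8800. Δ = (V_up−V_dn)/(S_up−S_dn) = (31.4492−48.5564)/(45.1008−27.9936) = -1.0000. V = [p*·31.4492 + (1−p*)·48.5564]/1.12 = 29.4682. B = V − Δ·S = 68.3482.
(2,1): S=62.6400. Δ = (V_up−V_dn)/(S_up−S_dn) = (3.8876−31.4492)/(72.6624−45.1008) = -1.0000. V = [p*·3.8876 + (1−p*)·31.4492]/1.12 = 5.7082. B = V − Δ·S = 68.3482.
(2,2): S=100.9200. Δ = (V_up−V_dn)/(S_up−S_dn) = (0.0000−3.8876)/(117.0672−72.6624) = -0.0875. V = [p*·0.0000 + (1−p*)·3.8876]/1.12 = 0.3156. B = V − Δ·S = 9.1510.
(1,0): S=54.0000. Δ = (V_up−V_dn)/(S_up−S_dn) = (5.7082−29.4682)/(62.6400−38.8800) = -1.0000. V = [p*·5.7082 + (1−p*)·29.4682]/1.12 = 7.0252. B = V − Δ·S = 61.0252.
(1,1): S=87.0000. Δ = (V_up−V_dn)/(S_up−S_dn) = (0.3156−5.7082)/(100.9200−62.6400) = -0.1409. V = [p*·0.3156 + (1−p*)·5.7082]/1.12 = 0.7195. B = V − Δ·S = 12.9755.
(0,0): S=75.0000. Δ = (V_up−V_dn)/(S_up−S_dn) = (0.7195−7.0252)/(87.0000−54.0000) = -0.1911. V = [p*·0.7195 + (1−p*)·7.0252]/1.12 = 1.1542. B = V − Δ·S = 15.4854.
Check: Δ(0,0)·S0 + B(0,0) = 1.1542 = V0.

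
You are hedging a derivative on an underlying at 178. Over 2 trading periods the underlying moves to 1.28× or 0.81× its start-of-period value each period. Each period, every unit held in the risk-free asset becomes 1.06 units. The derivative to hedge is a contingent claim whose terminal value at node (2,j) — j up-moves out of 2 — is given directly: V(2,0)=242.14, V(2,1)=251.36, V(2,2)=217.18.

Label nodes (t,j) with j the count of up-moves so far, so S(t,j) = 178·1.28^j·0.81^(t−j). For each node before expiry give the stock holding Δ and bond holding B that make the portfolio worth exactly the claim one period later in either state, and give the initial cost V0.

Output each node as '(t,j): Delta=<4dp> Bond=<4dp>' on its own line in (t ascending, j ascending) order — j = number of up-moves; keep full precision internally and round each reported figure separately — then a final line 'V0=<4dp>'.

Under the risk-neutral measure, an up-move has probability p* = (R−d)/(u−d) = 0.5319 and values discount at R = 1.06.
At expiry t=2: V(2,0)=242.1400, V(2,1)=251.3600, V(2,2)=217.1800
Node (1,0) S=144.1800: V=(p*·251.3600+(1−p*)·242.1400)/1.06=233.0606; Δ=(251.3600−242.1400)/(184.5504−116.7858)=0.1361; B=V−Δ·S=213.4436
Node (1,1) S=227.8400: V=(p*·217.1800+(1−p*)·251.3600)/1.06=219.9803; Δ=(217.1800−251.3600)/(291.6352−184.5504)=-0.3192; B=V−Δ·S=292.7037
Node (0,0) S=178.0000: V=(p*·219.9803+(1−p*)·233.0606)/1.06=213.3047; Δ=(219.9803−233.0606)/(227.8400−144.1800)=-0.1564; B=V−Δ·S=241.1351
The time-0 hedge costs 213.3047, which is the no-arbitrage price.

(0,0): Delta=-0.1564 Bond=241.1351
(1,0): Delta=0.1361 Bond=213.4436
(1,1): Delta=-0.3192 Bond=292.7037
V0=213.3047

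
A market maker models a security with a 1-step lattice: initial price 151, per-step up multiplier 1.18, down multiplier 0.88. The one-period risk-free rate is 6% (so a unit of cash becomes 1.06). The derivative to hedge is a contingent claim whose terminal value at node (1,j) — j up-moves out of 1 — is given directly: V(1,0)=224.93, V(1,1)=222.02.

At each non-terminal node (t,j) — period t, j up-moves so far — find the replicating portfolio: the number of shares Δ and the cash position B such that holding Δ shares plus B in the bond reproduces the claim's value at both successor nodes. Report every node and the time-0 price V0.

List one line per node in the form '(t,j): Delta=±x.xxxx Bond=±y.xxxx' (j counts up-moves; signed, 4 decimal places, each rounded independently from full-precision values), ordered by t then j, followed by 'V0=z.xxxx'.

Under the risk-neutral measure, an up-move has probability p* = (R−d)/(u−d) = 0.6000 and values discount at R = 1.06.
Payoff layer (t=1): V(1,0)=224.9300, V(1,1)=222.0200
Node (0,0) S=151.0000: V=(p*·222.0200+(1−p*)·224.9300)/1.06=210.5509; Δ=(222.0200−224.9300)/(178.1800−132.8800)=-0.0642; B=V−Δ·S=220.2509
Self-financing check: at every node Δ·S+B equals the discounted successor values.

(0,0): Delta=-0.0642 Bond=220.2509
V0=210.5509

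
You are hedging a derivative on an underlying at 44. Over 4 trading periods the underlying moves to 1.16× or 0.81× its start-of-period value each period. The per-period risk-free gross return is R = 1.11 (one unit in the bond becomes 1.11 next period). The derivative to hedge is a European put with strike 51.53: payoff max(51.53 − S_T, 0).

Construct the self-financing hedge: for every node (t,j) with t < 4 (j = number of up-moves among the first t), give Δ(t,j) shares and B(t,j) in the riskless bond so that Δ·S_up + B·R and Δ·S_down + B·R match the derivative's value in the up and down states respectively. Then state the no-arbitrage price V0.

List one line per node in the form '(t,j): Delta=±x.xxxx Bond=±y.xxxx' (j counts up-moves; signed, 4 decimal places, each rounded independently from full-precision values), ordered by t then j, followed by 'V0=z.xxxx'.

(0,0): Delta=-0.2200 Bond=10.6001
(1,0): Delta=-0.8040 Bond=32.5806
(1,1): Delta=-0.1520 Bond=8.2971
(2,0): Delta=-1.0000 Bond=41.8229
(2,1): Delta=-0.7812 Bond=35.2214
(2,2): Delta=-0.0788 Bond=4.8744
(3,0): Delta=-1.0000 Bond=46.4234
(3,1): Delta=-1.0000 Bond=46.4234
(3,2): Delta=-0.7557 Bond=37.8745
(3,3): Delta=0.0000 Bond=0.0000
V0=0.9213

Risk-neutral probability p* = (R−d)/(u−d) = (1.11−0.81)/(1.16−0.81) = 0.8571.
Terminal payoffs: V(4,0)=32.5894, V(4,1)=24.4053, V(4,2)=12.6847, V(4,3)=0.0000, V(4,4)=0.0000
  t=3,j=0: stock 23.3834 → up 27.1247 (V=24.4053), down 18.9406 (V=32.5894). Price 23.0400; hedge Δ=-1.0000, bond B=46.4234.
  t=3,j=1: stock 33.4873 → up 38.8453 (V=12.6847), down 27.1247 (V=24.4053). Price 12.9361; hedge Δ=-1.0000, bond B=46.4234.
  t=3,j=2: stock 47.9572 → up 55.6303 (V=0.0000), down 38.8453 (V=12.6847). Price 1.6325; hedge Δ=-0.7557, bond B=37.8745.
  t=3,j=3: stock 68.6794 → up 79.6681 (V=0.0000), down 55.6303 (V=0.0000). Price 0.0000; hedge Δ=0.0000, bond B=0.0000.
  t=2,j=0: stock 28.8684 → up 33.4873 (V=12.9361), down 23.3834 (V=23.0400). Price 12.9545; hedge Δ=-1.0000, bond B=41.8229.
  t=2,j=1: stock 41.3424 → up 47.9572 (V=1.6325), down 33.4873 (V=12.9361). Price 2.9255; hedge Δ=-0.7812, bond B=35.2214.
  t=2,j=2: stock 59.2064 → up 68.6794 (V=0.0000), down 47.9572 (V=1.6325). Price 0.2101; hedge Δ=-0.0788, bond B=4.8744.
  t=1,j=0: stock 35.6400 → up 41.3424 (V=2.9255), down 28.8684 (V=12.9545). Price 3.9263; hedge Δ=-0.8040, bond B=32.5806.
  t=1,j=1: stock 51.0400 → up 59.2064 (V=0.2101), down 41.3424 (V=2.9255). Price 0.5388; hedge Δ=-0.1520, bond B=8.2971.
  t=0,j=0: stock 44.0000 → up 51.0400 (V=0.5388), down 35.6400 (V=3.9263). Price 0.9213; hedge Δ=-0.2200, bond B=10.6001.
Check: Δ(0,0)·S0 + B(0,0) = 0.9213 = V0.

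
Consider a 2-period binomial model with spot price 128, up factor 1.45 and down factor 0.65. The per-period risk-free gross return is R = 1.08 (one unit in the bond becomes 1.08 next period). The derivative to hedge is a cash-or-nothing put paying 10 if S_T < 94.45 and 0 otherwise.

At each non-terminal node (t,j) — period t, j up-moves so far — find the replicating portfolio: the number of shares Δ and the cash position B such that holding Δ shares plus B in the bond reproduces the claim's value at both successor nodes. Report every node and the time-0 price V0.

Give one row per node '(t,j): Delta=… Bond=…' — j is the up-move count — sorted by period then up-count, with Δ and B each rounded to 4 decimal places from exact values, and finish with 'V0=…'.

(0,0): Delta=-0.0418 Bond=7.1869
(1,0): Delta=-0.1502 Bond=16.7824
(1,1): Delta=0.0000 Bond=0.0000
V0=1.8339

The replicating-portfolio and risk-neutral prices coincide; use p* = (1.08−0.65)/(1.45−0.65) = 0.5375 for the latter.
Terminal payoffs: V(2,0)=10.0000, V(2,1)=0.0000, V(2,2)=0.0000
  t=1,j=0: stock 83.2000 → up 120.6400 (V=0.0000), down 54.0800 (V=10.0000). Price 4.2824; hedge Δ=-0.1502, bond B=16.7824.
  t=1,j=1: stock 185.6000 → up 269.1200 (V=0.0000), down 120.6400 (V=0.0000). Price 0.0000; hedge Δ=0.0000, bond B=0.0000.
  t=0,j=0: stock 128.0000 → up 185.6000 (V=0.0000), down 83.2000 (V=4.2824). Price 1.8339; hedge Δ=-0.0418, bond B=7.1869.
The time-0 hedge costs 1.8339, which is the no-arbitrage price.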